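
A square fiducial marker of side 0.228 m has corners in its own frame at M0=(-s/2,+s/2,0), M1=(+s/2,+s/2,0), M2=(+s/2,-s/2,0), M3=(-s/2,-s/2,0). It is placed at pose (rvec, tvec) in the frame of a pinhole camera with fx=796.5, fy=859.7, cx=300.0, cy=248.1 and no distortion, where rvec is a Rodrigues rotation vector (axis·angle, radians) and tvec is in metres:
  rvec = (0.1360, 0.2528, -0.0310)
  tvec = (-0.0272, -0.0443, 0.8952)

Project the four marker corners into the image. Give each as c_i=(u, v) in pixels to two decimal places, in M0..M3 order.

Intrinsics K: fx=796.5, fy=859.7, cx=300.0, cy=248.1
Marker side s = 0.228 m; corners in marker frame (Z=0):
  M0 = (-0.1140, +0.1140, 0)
  M1 = (+0.1140, +0.1140, 0)
  M2 = (+0.1140, -0.1140, 0)
  M3 = (-0.1140, -0.1140, 0)
rvec = (0.1360, 0.2528, -0.0310), |rvec| = θ = 0.28873 rad = 16.543°
Rodrigues: sinθ=0.28473, 1−cosθ=0.04139; R = I + sinθ·[k]× + (1−cosθ)·[k]×²:
    [+0.96779 +0.04764 +0.24721]
    [-0.01350 +0.99034 -0.13801]
    [-0.25140 +0.13023 +0.95908]
t = (-0.0272, -0.0443, 0.8952) m
M0: Pc = R·M0+t = (-0.13210, +0.07014, +0.93870); u = 796.5·(-0.13210)/0.93870 + 300.0 = 187.9146, v = 859.7·(+0.07014)/0.93870 + 248.1 = 312.3346
M1: Pc = R·M1+t = (+0.08856, +0.06706, +0.88139); u = 796.5·(+0.08856)/0.88139 + 300.0 = 380.0301, v = 859.7·(+0.06706)/0.88139 + 248.1 = 313.5096
M2: Pc = R·M2+t = (+0.07770, -0.15874, +0.85170); u = 796.5·(+0.07770)/0.85170 + 300.0 = 372.6616, v = 859.7·(-0.15874)/0.85170 + 248.1 = 87.8704
M3: Pc = R·M3+t = (-0.14296, -0.15566, +0.90901); u = 796.5·(-0.14296)/0.90901 + 300.0 = 174.7355, v = 859.7·(-0.15566)/0.90901 + 248.1 = 100.8847

c0=(187.91, 312.33) c1=(380.03, 313.51) c2=(372.66, 87.87) c3=(174.74, 100.88)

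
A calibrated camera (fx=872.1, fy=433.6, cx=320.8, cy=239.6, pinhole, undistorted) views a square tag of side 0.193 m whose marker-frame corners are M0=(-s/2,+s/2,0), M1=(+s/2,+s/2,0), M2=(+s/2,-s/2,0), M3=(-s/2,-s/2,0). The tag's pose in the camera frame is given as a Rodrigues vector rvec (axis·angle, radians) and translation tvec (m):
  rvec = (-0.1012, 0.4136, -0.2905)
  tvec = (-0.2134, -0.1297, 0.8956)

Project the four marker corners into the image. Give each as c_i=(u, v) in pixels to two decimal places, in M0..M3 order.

c0=(61.26, 235.40) c1=(213.19, 205.45) c2=(167.32, 115.29) c3=(23.77, 151.29)

Intrinsics K: fx=872.1, fy=433.6, cx=320.8, cy=239.6
Marker side s = 0.193 m; corners in marker frame (Z=0):
  M0 = (-0.0965, +0.0965, 0)
  M1 = (+0.0965, +0.0965, 0)
  M2 = (+0.0965, -0.0965, 0)
  M3 = (-0.0965, -0.0965, 0)
rvec = (-0.1012, 0.4136, -0.2905), |rvec| = θ = 0.51546 rad = 29.534°
Rodrigues: sinθ=0.49293, 1−cosθ=0.12993; R = I + sinθ·[k]× + (1−cosθ)·[k]×²:
    [+0.87508 +0.25734 +0.40990]
    [-0.29827 +0.95372 +0.03802]
    [-0.38115 -0.15553 +0.91134]
t = (-0.2134, -0.1297, 0.8956) m
M0: Pc = R·M0+t = (-0.27301, -0.00888, +0.91737); u = 872.1·(-0.27301)/0.91737 + 320.8 = 61.2612, v = 433.6·(-0.00888)/0.91737 + 239.6 = 235.4017
M1: Pc = R·M1+t = (-0.10412, -0.06645, +0.84381); u = 872.1·(-0.10412)/0.84381 + 320.8 = 213.1869, v = 433.6·(-0.06645)/0.84381 + 239.6 = 205.4544
M2: Pc = R·M2+t = (-0.15379, -0.25052, +0.87383); u = 872.1·(-0.15379)/0.87383 + 320.8 = 167.3159, v = 433.6·(-0.25052)/0.87383 + 239.6 = 115.2913
M3: Pc = R·M3+t = (-0.32268, -0.19295, +0.94739); u = 872.1·(-0.32268)/0.94739 + 320.8 = 23.7657, v = 433.6·(-0.19295)/0.94739 + 239.6 = 151.2906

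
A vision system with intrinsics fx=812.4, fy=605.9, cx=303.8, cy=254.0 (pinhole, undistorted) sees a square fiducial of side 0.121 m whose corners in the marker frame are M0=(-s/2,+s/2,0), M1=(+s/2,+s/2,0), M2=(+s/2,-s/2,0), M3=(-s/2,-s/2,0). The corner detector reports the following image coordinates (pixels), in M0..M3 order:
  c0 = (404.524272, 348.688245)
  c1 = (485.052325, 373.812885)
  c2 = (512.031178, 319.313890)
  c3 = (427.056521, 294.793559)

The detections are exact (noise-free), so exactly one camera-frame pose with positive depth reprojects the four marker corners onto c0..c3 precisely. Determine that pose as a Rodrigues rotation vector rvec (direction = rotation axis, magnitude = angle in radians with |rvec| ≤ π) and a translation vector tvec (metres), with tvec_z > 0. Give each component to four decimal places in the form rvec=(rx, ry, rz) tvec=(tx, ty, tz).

Intrinsics K: fx=812.4, fy=605.9, cx=303.8, cy=254.0
Marker side s = 0.121 m; corners in marker frame (Z=0):
  M0 = (-0.0605, +0.0605, 0)
  M1 = (+0.0605, +0.0605, 0)
  M2 = (+0.0605, -0.0605, 0)
  M3 = (-0.0605, -0.0605, 0)
Detected image corners:
  c0 = (404.524272, 348.688245) px
  c1 = (485.052325, 373.812885) px
  c2 = (512.031178, 319.313890) px
  c3 = (427.056521, 294.793559) px
Planar DLT: solve 8×8 A·h = b for H (H[2,2]=1):
  H  [+564.65665 -36.83008 +456.24108]
  H  [+118.34336 +570.27747 +334.55754]
  H  [-0.25993 +0.36633 +1.00000]
B = K⁻¹H; ‖b₁‖=0.887588, ‖b₂‖=0.887588; λ = 2/(‖b₁‖+‖b₂‖) = 1.126649, sign → tz>0 ⇒ λ=+1.126649
r₁ = λ·B[:,0] = (+0.89259,+0.34282,-0.29285); r₂ = λ·B[:,1] = (-0.20542,+0.88739,+0.41272)
r₃ = r₁×r₂ = (+0.40136,-0.30823,+0.86250); SVD([r₁ r₂ r₃]) → R = UVᵀ:
  R  [+0.89259 -0.20542 +0.40136]
  R  [+0.34282 +0.88739 -0.30823]
  R  [-0.29285 +0.41272 +0.86250]
t = (+0.21141, +0.14979, +1.12665) m
tr R = 2.642475; θ = arccos((tr R − 1)/2) = 0.607220 rad = 34.791°
axis k = ((R−Rᵀ)₃₂, (R−Rᵀ)₁₃, (R−Rᵀ)₂₁) / (2 sinθ) = (+0.631768, +0.608334, +0.480415)
rvec = θ·k = (+0.383622, +0.369393, +0.291718)

rvec=(0.3836, 0.3694, 0.2917) tvec=(0.2114, 0.1498, 1.1266)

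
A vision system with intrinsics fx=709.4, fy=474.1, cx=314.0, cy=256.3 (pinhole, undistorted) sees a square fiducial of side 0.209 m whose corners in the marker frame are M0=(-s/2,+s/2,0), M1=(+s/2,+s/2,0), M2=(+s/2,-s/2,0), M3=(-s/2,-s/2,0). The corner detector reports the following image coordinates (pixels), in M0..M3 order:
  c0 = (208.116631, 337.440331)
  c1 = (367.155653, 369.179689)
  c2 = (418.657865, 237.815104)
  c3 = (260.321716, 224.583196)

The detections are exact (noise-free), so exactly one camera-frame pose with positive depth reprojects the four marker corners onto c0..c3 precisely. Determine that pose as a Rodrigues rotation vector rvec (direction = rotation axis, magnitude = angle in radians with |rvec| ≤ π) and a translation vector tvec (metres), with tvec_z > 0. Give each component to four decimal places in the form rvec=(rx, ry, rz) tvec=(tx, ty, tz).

rvec=(-0.2649, 0.5394, 0.2188) tvec=(-0.0060, 0.0554, 0.7811)

Intrinsics K: fx=709.4, fy=474.1, cx=314.0, cy=256.3
Marker side s = 0.209 m; corners in marker frame (Z=0):
  M0 = (-0.1045, +0.1045, 0)
  M1 = (+0.1045, +0.1045, 0)
  M2 = (+0.1045, -0.1045, 0)
  M3 = (-0.1045, -0.1045, 0)
Detected image corners:
  c0 = (208.116631, 337.440331) px
  c1 = (367.155653, 369.179689) px
  c2 = (418.657865, 237.815104) px
  c3 = (260.321716, 224.583196) px
Planar DLT: solve 8×8 A·h = b for H (H[2,2]=1):
  H  [+545.89819 -324.57723 +308.58171]
  H  [-92.37269 +509.94924 +289.90163]
  H  [-0.68034 -0.24350 +1.00000]
B = K⁻¹H; ‖b₁‖=1.280269, ‖b₂‖=1.280269; λ = 2/(‖b₁‖+‖b₂‖) = 0.781086, sign → tz>0 ⇒ λ=+0.781086
r₁ = λ·B[:,0] = (+0.83628,+0.13509,-0.53140); r₂ = λ·B[:,1] = (-0.27319,+0.94297,-0.19020)
r₃ = r₁×r₂ = (+0.47540,+0.30423,+0.82549); SVD([r₁ r₂ r₃]) → R = UVᵀ:
  R  [+0.83628 -0.27319 +0.47540]
  R  [+0.13509 +0.94297 +0.30423]
  R  [-0.53140 -0.19020 +0.82549]
t = (-0.00597, +0.05536, +0.78109) m
tr R = 2.604736; θ = arccos((tr R − 1)/2) = 0.639544 rad = 36.643°
axis k = ((R−Rᵀ)₃₂, (R−Rᵀ)₁₃, (R−Rᵀ)₂₁) / (2 sinθ) = (-0.414214, +0.843465, +0.342044)
rvec = θ·k = (-0.264908, +0.539433, +0.218752)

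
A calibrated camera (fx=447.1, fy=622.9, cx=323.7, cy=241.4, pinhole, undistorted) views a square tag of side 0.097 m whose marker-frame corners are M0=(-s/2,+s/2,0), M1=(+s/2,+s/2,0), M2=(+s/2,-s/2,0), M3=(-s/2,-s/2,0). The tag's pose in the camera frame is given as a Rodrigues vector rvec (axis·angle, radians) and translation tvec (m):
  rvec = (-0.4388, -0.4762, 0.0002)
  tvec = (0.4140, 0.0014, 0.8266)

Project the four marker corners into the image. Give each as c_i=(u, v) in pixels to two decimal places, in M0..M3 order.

Intrinsics K: fx=447.1, fy=622.9, cx=323.7, cy=241.4
Marker side s = 0.097 m; corners in marker frame (Z=0):
  M0 = (-0.0485, +0.0485, 0)
  M1 = (+0.0485, +0.0485, 0)
  M2 = (+0.0485, -0.0485, 0)
  M3 = (-0.0485, -0.0485, 0)
rvec = (-0.4388, -0.4762, 0.0002), |rvec| = θ = 0.64754 rad = 37.101°
Rodrigues: sinθ=0.60323, 1−cosθ=0.20243; R = I + sinθ·[k]× + (1−cosθ)·[k]×²:
    [+0.89052 +0.10069 -0.44365]
    [+0.10106 +0.90704 +0.40872]
    [+0.44357 -0.40882 +0.79757]
t = (0.4140, 0.0014, 0.8266) m
M0: Pc = R·M0+t = (+0.37569, +0.04049, +0.78526); u = 447.1·(+0.37569)/0.78526 + 323.7 = 537.6069, v = 622.9·(+0.04049)/0.78526 + 241.4 = 273.5184
M1: Pc = R·M1+t = (+0.46207, +0.05029, +0.82829); u = 447.1·(+0.46207)/0.82829 + 323.7 = 573.1228, v = 622.9·(+0.05029)/0.82829 + 241.4 = 279.2223
M2: Pc = R·M2+t = (+0.45231, -0.03769, +0.86794); u = 447.1·(+0.45231)/0.86794 + 323.7 = 556.6956, v = 622.9·(-0.03769)/0.86794 + 241.4 = 214.3508
M3: Pc = R·M3+t = (+0.36593, -0.04749, +0.82491); u = 447.1·(+0.36593)/0.82491 + 323.7 = 522.0303, v = 622.9·(-0.04749)/0.82491 + 241.4 = 205.5374

c0=(537.61, 273.52) c1=(573.12, 279.22) c2=(556.70, 214.35) c3=(522.03, 205.54)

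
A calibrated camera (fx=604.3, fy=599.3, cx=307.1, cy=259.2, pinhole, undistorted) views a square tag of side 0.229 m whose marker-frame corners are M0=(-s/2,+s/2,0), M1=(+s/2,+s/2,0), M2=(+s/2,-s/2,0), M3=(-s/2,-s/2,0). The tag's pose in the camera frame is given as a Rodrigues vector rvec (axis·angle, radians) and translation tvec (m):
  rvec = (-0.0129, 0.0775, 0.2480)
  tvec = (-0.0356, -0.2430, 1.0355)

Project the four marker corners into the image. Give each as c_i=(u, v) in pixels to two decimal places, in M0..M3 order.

c0=(206.17, 167.34) c1=(334.73, 198.47) c2=(367.82, 68.97) c3=(238.78, 40.08)

Intrinsics K: fx=604.3, fy=599.3, cx=307.1, cy=259.2
Marker side s = 0.229 m; corners in marker frame (Z=0):
  M0 = (-0.1145, +0.1145, 0)
  M1 = (+0.1145, +0.1145, 0)
  M2 = (+0.1145, -0.1145, 0)
  M3 = (-0.1145, -0.1145, 0)
rvec = (-0.0129, 0.0775, 0.2480), |rvec| = θ = 0.26015 rad = 14.905°
Rodrigues: sinθ=0.25722, 1−cosθ=0.03365; R = I + sinθ·[k]× + (1−cosθ)·[k]×²:
    [+0.96643 -0.24571 +0.07504]
    [+0.24472 +0.96934 +0.02231]
    [-0.07822 -0.00320 +0.99693]
t = (-0.0356, -0.2430, 1.0355) m
M0: Pc = R·M0+t = (-0.17439, -0.16003, +1.04409); u = 604.3·(-0.17439)/1.04409 + 307.1 = 206.1660, v = 599.3·(-0.16003)/1.04409 + 259.2 = 167.3436
M1: Pc = R·M1+t = (+0.04692, -0.10399, +1.02618); u = 604.3·(+0.04692)/1.02618 + 307.1 = 334.7323, v = 599.3·(-0.10399)/1.02618 + 259.2 = 198.4681
M2: Pc = R·M2+t = (+0.10319, -0.32597, +1.02691); u = 604.3·(+0.10319)/1.02691 + 307.1 = 367.8239, v = 599.3·(-0.32597)/1.02691 + 259.2 = 68.9658
M3: Pc = R·M3+t = (-0.11812, -0.38201, +1.04482); u = 604.3·(-0.11812)/1.04482 + 307.1 = 238.7805, v = 599.3·(-0.38201)/1.04482 + 259.2 = 40.0833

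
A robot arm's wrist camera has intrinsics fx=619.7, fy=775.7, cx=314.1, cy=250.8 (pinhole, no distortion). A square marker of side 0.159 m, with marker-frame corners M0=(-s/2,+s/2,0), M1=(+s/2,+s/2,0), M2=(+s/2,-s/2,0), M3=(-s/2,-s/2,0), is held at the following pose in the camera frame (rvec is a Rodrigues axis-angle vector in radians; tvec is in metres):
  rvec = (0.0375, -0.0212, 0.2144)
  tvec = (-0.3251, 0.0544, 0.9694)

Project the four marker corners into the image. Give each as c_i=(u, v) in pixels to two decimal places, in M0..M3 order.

c0=(46.02, 342.86) c1=(145.92, 369.37) c2=(166.63, 245.72) c3=(66.24, 218.55)

Intrinsics K: fx=619.7, fy=775.7, cx=314.1, cy=250.8
Marker side s = 0.159 m; corners in marker frame (Z=0):
  M0 = (-0.0795, +0.0795, 0)
  M1 = (+0.0795, +0.0795, 0)
  M2 = (+0.0795, -0.0795, 0)
  M3 = (-0.0795, -0.0795, 0)
rvec = (0.0375, -0.0212, 0.2144), |rvec| = θ = 0.21868 rad = 12.530°
Rodrigues: sinθ=0.21695, 1−cosθ=0.02382; R = I + sinθ·[k]× + (1−cosθ)·[k]×²:
    [+0.97688 -0.21309 -0.01703]
    [+0.21230 +0.97641 -0.03947]
    [+0.02504 +0.03494 +0.99908]
t = (-0.3251, 0.0544, 0.9694) m
M0: Pc = R·M0+t = (-0.41970, +0.11515, +0.97019); u = 619.7·(-0.41970)/0.97019 + 314.1 = 46.0178, v = 775.7·(+0.11515)/0.97019 + 250.8 = 342.8639
M1: Pc = R·M1+t = (-0.26438, +0.14890, +0.97417); u = 619.7·(-0.26438)/0.97417 + 314.1 = 145.9202, v = 775.7·(+0.14890)/0.97417 + 250.8 = 369.3662
M2: Pc = R·M2+t = (-0.23050, -0.00635, +0.96861); u = 619.7·(-0.23050)/0.96861 + 314.1 = 166.6324, v = 775.7·(-0.00635)/0.96861 + 250.8 = 245.7174
M3: Pc = R·M3+t = (-0.38582, -0.04010, +0.96463); u = 619.7·(-0.38582)/0.96463 + 314.1 = 66.2401, v = 775.7·(-0.04010)/0.96463 + 250.8 = 218.5522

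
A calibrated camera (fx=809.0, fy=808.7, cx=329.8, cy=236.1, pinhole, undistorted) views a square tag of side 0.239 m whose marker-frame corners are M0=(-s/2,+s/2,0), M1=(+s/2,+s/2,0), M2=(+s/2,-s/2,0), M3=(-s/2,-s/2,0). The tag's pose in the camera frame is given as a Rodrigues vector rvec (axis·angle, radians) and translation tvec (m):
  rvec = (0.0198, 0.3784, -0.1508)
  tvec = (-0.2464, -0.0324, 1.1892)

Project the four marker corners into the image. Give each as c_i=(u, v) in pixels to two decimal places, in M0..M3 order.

Intrinsics K: fx=809.0, fy=808.7, cx=329.8, cy=236.1
Marker side s = 0.239 m; corners in marker frame (Z=0):
  M0 = (-0.1195, +0.1195, 0)
  M1 = (+0.1195, +0.1195, 0)
  M2 = (+0.1195, -0.1195, 0)
  M3 = (-0.1195, -0.1195, 0)
rvec = (0.0198, 0.3784, -0.1508), |rvec| = θ = 0.40782 rad = 23.367°
Rodrigues: sinθ=0.39661, 1−cosθ=0.08201; R = I + sinθ·[k]× + (1−cosθ)·[k]×²:
    [+0.91818 +0.15035 +0.36653]
    [-0.14296 +0.98859 -0.04739]
    [-0.36947 -0.00888 +0.92920]
t = (-0.2464, -0.0324, 1.1892) m
M0: Pc = R·M0+t = (-0.33816, +0.10282, +1.23229); u = 809.0·(-0.33816)/1.23229 + 329.8 = 107.8003, v = 808.7·(+0.10282)/1.23229 + 236.1 = 303.5768
M1: Pc = R·M1+t = (-0.11871, +0.06865, +1.14399); u = 809.0·(-0.11871)/1.14399 + 329.8 = 245.8506, v = 808.7·(+0.06865)/1.14399 + 236.1 = 284.6319
M2: Pc = R·M2+t = (-0.15464, -0.16762, +1.14611); u = 809.0·(-0.15464)/1.14611 + 329.8 = 220.6419, v = 808.7·(-0.16762)/1.14611 + 236.1 = 117.8262
M3: Pc = R·M3+t = (-0.37409, -0.13345, +1.23441); u = 809.0·(-0.37409)/1.23441 + 329.8 = 84.6323, v = 808.7·(-0.13345)/1.23441 + 236.1 = 148.6709

c0=(107.80, 303.58) c1=(245.85, 284.63) c2=(220.64, 117.83) c3=(84.63, 148.67)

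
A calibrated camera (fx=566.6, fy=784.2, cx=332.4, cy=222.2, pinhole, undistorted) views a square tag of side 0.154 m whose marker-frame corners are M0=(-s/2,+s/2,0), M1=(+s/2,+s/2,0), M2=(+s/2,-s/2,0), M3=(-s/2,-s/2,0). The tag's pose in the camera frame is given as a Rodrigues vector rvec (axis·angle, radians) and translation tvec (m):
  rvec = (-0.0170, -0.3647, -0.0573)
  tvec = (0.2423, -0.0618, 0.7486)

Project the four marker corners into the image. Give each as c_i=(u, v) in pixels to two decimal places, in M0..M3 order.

c0=(470.02, 243.03) c1=(565.19, 233.31) c2=(558.26, 78.06) c3=(462.70, 75.94)

Intrinsics K: fx=566.6, fy=784.2, cx=332.4, cy=222.2
Marker side s = 0.154 m; corners in marker frame (Z=0):
  M0 = (-0.0770, +0.0770, 0)
  M1 = (+0.0770, +0.0770, 0)
  M2 = (+0.0770, -0.0770, 0)
  M3 = (-0.0770, -0.0770, 0)
rvec = (-0.0170, -0.3647, -0.0573), |rvec| = θ = 0.36957 rad = 21.175°
Rodrigues: sinθ=0.36121, 1−cosθ=0.06752; R = I + sinθ·[k]× + (1−cosθ)·[k]×²:
    [+0.93263 +0.05907 -0.35597]
    [-0.05294 +0.99823 +0.02695]
    [+0.35694 -0.00629 +0.93411]
t = (0.2423, -0.0618, 0.7486) m
M0: Pc = R·M0+t = (+0.17504, +0.01914, +0.72063); u = 566.6·(+0.17504)/0.72063 + 332.4 = 470.0228, v = 784.2·(+0.01914)/0.72063 + 222.2 = 243.0288
M1: Pc = R·M1+t = (+0.31866, +0.01099, +0.77560); u = 566.6·(+0.31866)/0.77560 + 332.4 = 565.1915, v = 784.2·(+0.01099)/0.77560 + 222.2 = 233.3095
M2: Pc = R·M2+t = (+0.30956, -0.14274, +0.77657); u = 566.6·(+0.30956)/0.77657 + 332.4 = 558.2642, v = 784.2·(-0.14274)/0.77657 + 222.2 = 78.0568
M3: Pc = R·M3+t = (+0.16594, -0.13459, +0.72160); u = 566.6·(+0.16594)/0.72160 + 332.4 = 462.6955, v = 784.2·(-0.13459)/0.72160 + 222.2 = 75.9366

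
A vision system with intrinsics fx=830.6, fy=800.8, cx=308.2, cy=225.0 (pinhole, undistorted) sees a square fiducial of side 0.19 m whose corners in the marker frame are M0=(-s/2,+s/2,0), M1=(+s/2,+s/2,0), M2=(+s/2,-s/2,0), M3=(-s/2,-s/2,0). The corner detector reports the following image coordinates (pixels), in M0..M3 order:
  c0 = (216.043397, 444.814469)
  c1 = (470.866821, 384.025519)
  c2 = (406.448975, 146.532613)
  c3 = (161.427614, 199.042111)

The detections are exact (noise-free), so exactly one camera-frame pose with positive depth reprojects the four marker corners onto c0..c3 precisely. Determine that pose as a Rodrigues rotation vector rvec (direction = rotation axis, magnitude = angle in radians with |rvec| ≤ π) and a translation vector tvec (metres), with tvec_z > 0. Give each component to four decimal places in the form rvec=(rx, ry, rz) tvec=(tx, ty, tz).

Intrinsics K: fx=830.6, fy=800.8, cx=308.2, cy=225.0
Marker side s = 0.19 m; corners in marker frame (Z=0):
  M0 = (-0.0950, +0.0950, 0)
  M1 = (+0.0950, +0.0950, 0)
  M2 = (+0.0950, -0.0950, 0)
  M3 = (-0.0950, -0.0950, 0)
Detected image corners:
  c0 = (216.043397, 444.814469) px
  c1 = (470.866821, 384.025519) px
  c2 = (406.448975, 146.532613) px
  c3 = (161.427614, 199.042111) px
Planar DLT: solve 8×8 A·h = b for H (H[2,2]=1):
  H  [+1354.00443 +239.46266 +314.51254]
  H  [-260.97375 +1202.14770 +290.55660]
  H  [+0.12497 -0.23618 +1.00000]
B = K⁻¹H; ‖b₁‖=1.629204, ‖b₂‖=1.629204; λ = 2/(‖b₁‖+‖b₂‖) = 0.613797, sign → tz>0 ⇒ λ=+0.613797
r₁ = λ·B[:,0] = (+0.97212,-0.22158,+0.07671); r₂ = λ·B[:,1] = (+0.23075,+0.96215,-0.14497)
r₃ = r₁×r₂ = (-0.04168,+0.15863,+0.98646); SVD([r₁ r₂ r₃]) → R = UVᵀ:
  R  [+0.97212 +0.23075 -0.04168]
  R  [-0.22158 +0.96215 +0.15863]
  R  [+0.07671 -0.14497 +0.98646]
t = (+0.00466, +0.05025, +0.61380) m
tr R = 2.920732; θ = arccos((tr R − 1)/2) = 0.282485 rad = 16.185°
axis k = ((R−Rᵀ)₃₂, (R−Rᵀ)₁₃, (R−Rᵀ)₂₁) / (2 sinθ) = (-0.544580, -0.212355, -0.811380)
rvec = θ·k = (-0.153835, -0.059987, -0.229202)

rvec=(-0.1538, -0.0600, -0.2292) tvec=(0.0047, 0.0502, 0.6138)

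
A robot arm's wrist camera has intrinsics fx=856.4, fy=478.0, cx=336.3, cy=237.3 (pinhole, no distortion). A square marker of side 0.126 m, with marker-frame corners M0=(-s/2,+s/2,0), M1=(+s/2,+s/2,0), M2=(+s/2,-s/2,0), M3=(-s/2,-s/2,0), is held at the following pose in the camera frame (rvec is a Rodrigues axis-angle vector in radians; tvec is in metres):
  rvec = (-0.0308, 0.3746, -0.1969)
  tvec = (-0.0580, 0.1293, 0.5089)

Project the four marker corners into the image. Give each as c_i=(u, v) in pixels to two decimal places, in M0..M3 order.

Intrinsics K: fx=856.4, fy=478.0, cx=336.3, cy=237.3
Marker side s = 0.126 m; corners in marker frame (Z=0):
  M0 = (-0.0630, +0.0630, 0)
  M1 = (+0.0630, +0.0630, 0)
  M2 = (+0.0630, -0.0630, 0)
  M3 = (-0.0630, -0.0630, 0)
rvec = (-0.0308, 0.3746, -0.1969), |rvec| = θ = 0.42432 rad = 24.311°
Rodrigues: sinθ=0.41170, 1−cosθ=0.08868; R = I + sinθ·[k]× + (1−cosθ)·[k]×²:
    [+0.91179 +0.18536 +0.36645]
    [-0.19673 +0.98044 -0.00645]
    [-0.36047 -0.06621 +0.93042]
t = (-0.0580, 0.1293, 0.5089) m
M0: Pc = R·M0+t = (-0.10376, +0.20346, +0.52744); u = 856.4·(-0.10376)/0.52744 + 336.3 = 167.8173, v = 478.0·(+0.20346)/0.52744 + 237.3 = 421.6903
M1: Pc = R·M1+t = (+0.01112, +0.17867, +0.48202); u = 856.4·(+0.01112)/0.48202 + 336.3 = 356.0576, v = 478.0·(+0.17867)/0.48202 + 237.3 = 414.4840
M2: Pc = R·M2+t = (-0.01224, +0.05514, +0.49036); u = 856.4·(-0.01224)/0.49036 + 336.3 = 314.9317, v = 478.0·(+0.05514)/0.49036 + 237.3 = 291.0486
M3: Pc = R·M3+t = (-0.12712, +0.07993, +0.53578); u = 856.4·(-0.12712)/0.53578 + 336.3 = 133.1090, v = 478.0·(+0.07993)/0.53578 + 237.3 = 308.6067

c0=(167.82, 421.69) c1=(356.06, 414.48) c2=(314.93, 291.05) c3=(133.11, 308.61)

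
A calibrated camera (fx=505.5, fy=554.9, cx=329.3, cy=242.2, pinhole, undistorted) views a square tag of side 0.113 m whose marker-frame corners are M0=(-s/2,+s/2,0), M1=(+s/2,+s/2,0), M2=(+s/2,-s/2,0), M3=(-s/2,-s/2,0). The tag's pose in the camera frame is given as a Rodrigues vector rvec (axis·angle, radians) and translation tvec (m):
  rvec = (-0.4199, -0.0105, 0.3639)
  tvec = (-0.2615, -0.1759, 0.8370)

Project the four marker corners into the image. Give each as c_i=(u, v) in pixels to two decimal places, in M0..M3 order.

Intrinsics K: fx=505.5, fy=554.9, cx=329.3, cy=242.2
Marker side s = 0.113 m; corners in marker frame (Z=0):
  M0 = (-0.0565, +0.0565, 0)
  M1 = (+0.0565, +0.0565, 0)
  M2 = (+0.0565, -0.0565, 0)
  M3 = (-0.0565, -0.0565, 0)
rvec = (-0.4199, -0.0105, 0.3639), |rvec| = θ = 0.55574 rad = 31.842°
Rodrigues: sinθ=0.52757, 1−cosθ=0.15049; R = I + sinθ·[k]× + (1−cosθ)·[k]×²:
    [+0.93542 -0.34331 -0.08442]
    [+0.34760 +0.84956 +0.39676]
    [-0.06449 -0.40048 +0.91403]
t = (-0.2615, -0.1759, 0.8370) m
M0: Pc = R·M0+t = (-0.33375, -0.14754, +0.81802); u = 505.5·(-0.33375)/0.81802 + 329.3 = 123.0576, v = 554.9·(-0.14754)/0.81802 + 242.2 = 142.1170
M1: Pc = R·M1+t = (-0.22805, -0.10826, +0.81073); u = 505.5·(-0.22805)/0.81073 + 329.3 = 187.1107, v = 554.9·(-0.10826)/0.81073 + 242.2 = 168.1019
M2: Pc = R·M2+t = (-0.18925, -0.20426, +0.85598); u = 505.5·(-0.18925)/0.85598 + 329.3 = 217.5376, v = 554.9·(-0.20426)/0.85598 + 242.2 = 109.7859
M3: Pc = R·M3+t = (-0.29495, -0.24354, +0.86327); u = 505.5·(-0.29495)/0.86327 + 329.3 = 156.5853, v = 554.9·(-0.24354)/0.86327 + 242.2 = 85.6555

c0=(123.06, 142.12) c1=(187.11, 168.10) c2=(217.54, 109.79) c3=(156.59, 85.66)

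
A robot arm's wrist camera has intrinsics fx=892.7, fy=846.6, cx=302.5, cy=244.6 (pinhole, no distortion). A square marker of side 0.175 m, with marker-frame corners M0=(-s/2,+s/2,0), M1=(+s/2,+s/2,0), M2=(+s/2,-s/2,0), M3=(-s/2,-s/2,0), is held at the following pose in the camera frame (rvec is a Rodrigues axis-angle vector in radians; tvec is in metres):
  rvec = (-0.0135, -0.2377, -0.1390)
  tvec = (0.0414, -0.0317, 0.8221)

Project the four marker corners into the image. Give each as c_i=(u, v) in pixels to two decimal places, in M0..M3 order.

Intrinsics K: fx=892.7, fy=846.6, cx=302.5, cy=244.6
Marker side s = 0.175 m; corners in marker frame (Z=0):
  M0 = (-0.0875, +0.0875, 0)
  M1 = (+0.0875, +0.0875, 0)
  M2 = (+0.0875, -0.0875, 0)
  M3 = (-0.0875, -0.0875, 0)
rvec = (-0.0135, -0.2377, -0.1390), |rvec| = θ = 0.27569 rad = 15.796°
Rodrigues: sinθ=0.27221, 1−cosθ=0.03776; R = I + sinθ·[k]× + (1−cosθ)·[k]×²:
    [+0.96233 +0.13884 -0.23377]
    [-0.13565 +0.99031 +0.02975]
    [+0.23563 +0.00309 +0.97184]
t = (0.0414, -0.0317, 0.8221) m
M0: Pc = R·M0+t = (-0.03066, +0.06682, +0.80175); u = 892.7·(-0.03066)/0.80175 + 302.5 = 268.3674, v = 846.6·(+0.06682)/0.80175 + 244.6 = 315.1595
M1: Pc = R·M1+t = (+0.13775, +0.04308, +0.84299); u = 892.7·(+0.13775)/0.84299 + 302.5 = 448.3757, v = 846.6·(+0.04308)/0.84299 + 244.6 = 287.8672
M2: Pc = R·M2+t = (+0.11346, -0.13022, +0.84245); u = 892.7·(+0.11346)/0.84245 + 302.5 = 422.7228, v = 846.6·(-0.13022)/0.84245 + 244.6 = 113.7365
M3: Pc = R·M3+t = (-0.05495, -0.10648, +0.80121); u = 892.7·(-0.05495)/0.80121 + 302.5 = 241.2729, v = 846.6·(-0.10648)/0.80121 + 244.6 = 132.0853

c0=(268.37, 315.16) c1=(448.38, 287.87) c2=(422.72, 113.74) c3=(241.27, 132.09)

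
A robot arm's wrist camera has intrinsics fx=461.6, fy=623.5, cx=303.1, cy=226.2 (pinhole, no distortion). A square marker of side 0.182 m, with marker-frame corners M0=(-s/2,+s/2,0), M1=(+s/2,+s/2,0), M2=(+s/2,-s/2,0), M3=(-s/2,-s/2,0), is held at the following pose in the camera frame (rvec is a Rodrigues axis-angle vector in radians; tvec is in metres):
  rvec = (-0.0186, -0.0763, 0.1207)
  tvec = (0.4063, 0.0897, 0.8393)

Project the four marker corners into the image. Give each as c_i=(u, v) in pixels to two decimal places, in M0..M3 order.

Intrinsics K: fx=461.6, fy=623.5, cx=303.1, cy=226.2
Marker side s = 0.182 m; corners in marker frame (Z=0):
  M0 = (-0.0910, +0.0910, 0)
  M1 = (+0.0910, +0.0910, 0)
  M2 = (+0.0910, -0.0910, 0)
  M3 = (-0.0910, -0.0910, 0)
rvec = (-0.0186, -0.0763, 0.1207), |rvec| = θ = 0.14400 rad = 8.251°
Rodrigues: sinθ=0.14350, 1−cosθ=0.01035; R = I + sinθ·[k]× + (1−cosθ)·[k]×²:
    [+0.98982 -0.11957 -0.07716]
    [+0.12099 +0.99256 +0.01394]
    [+0.07492 -0.02313 +0.99692]
t = (0.4063, 0.0897, 0.8393) m
M0: Pc = R·M0+t = (+0.30534, +0.16901, +0.83038); u = 461.6·(+0.30534)/0.83038 + 303.1 = 472.8387, v = 623.5·(+0.16901)/0.83038 + 226.2 = 353.1051
M1: Pc = R·M1+t = (+0.48549, +0.19103, +0.84401); u = 461.6·(+0.48549)/0.84401 + 303.1 = 568.6214, v = 623.5·(+0.19103)/0.84401 + 226.2 = 367.3223
M2: Pc = R·M2+t = (+0.50726, +0.01039, +0.84822); u = 461.6·(+0.50726)/0.84822 + 303.1 = 579.1467, v = 623.5·(+0.01039)/0.84822 + 226.2 = 233.8356
M3: Pc = R·M3+t = (+0.32711, -0.01163, +0.83459); u = 461.6·(+0.32711)/0.83459 + 303.1 = 484.0190, v = 623.5·(-0.01163)/0.83459 + 226.2 = 217.5094

c0=(472.84, 353.11) c1=(568.62, 367.32) c2=(579.15, 233.84) c3=(484.02, 217.51)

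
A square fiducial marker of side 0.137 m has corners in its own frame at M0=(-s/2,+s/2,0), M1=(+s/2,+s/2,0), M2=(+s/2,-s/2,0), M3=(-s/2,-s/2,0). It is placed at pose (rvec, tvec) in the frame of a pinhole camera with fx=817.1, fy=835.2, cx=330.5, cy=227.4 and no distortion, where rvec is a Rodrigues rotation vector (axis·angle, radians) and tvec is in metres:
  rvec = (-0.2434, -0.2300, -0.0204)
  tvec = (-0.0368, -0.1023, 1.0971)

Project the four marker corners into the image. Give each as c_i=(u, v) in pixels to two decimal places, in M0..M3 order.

Intrinsics K: fx=817.1, fy=835.2, cx=330.5, cy=227.4
Marker side s = 0.137 m; corners in marker frame (Z=0):
  M0 = (-0.0685, +0.0685, 0)
  M1 = (+0.0685, +0.0685, 0)
  M2 = (+0.0685, -0.0685, 0)
  M3 = (-0.0685, -0.0685, 0)
rvec = (-0.2434, -0.2300, -0.0204), |rvec| = θ = 0.33550 rad = 19.223°
Rodrigues: sinθ=0.32924, 1−cosθ=0.05575; R = I + sinθ·[k]× + (1−cosθ)·[k]×²:
    [+0.97359 +0.04775 -0.22325]
    [+0.00771 +0.97045 +0.24118]
    [+0.22817 -0.23654 +0.94445]
t = (-0.0368, -0.1023, 1.0971) m
M0: Pc = R·M0+t = (-0.10022, -0.03635, +1.06527); u = 817.1·(-0.10022)/1.06527 + 330.5 = 253.6274, v = 835.2·(-0.03635)/1.06527 + 227.4 = 198.8987
M1: Pc = R·M1+t = (+0.03316, -0.03530, +1.09653); u = 817.1·(+0.03316)/1.09653 + 330.5 = 355.2112, v = 835.2·(-0.03530)/1.09653 + 227.4 = 200.5157
M2: Pc = R·M2+t = (+0.02662, -0.16825, +1.12893); u = 817.1·(+0.02662)/1.12893 + 330.5 = 349.7672, v = 835.2·(-0.16825)/1.12893 + 227.4 = 102.9280
M3: Pc = R·M3+t = (-0.10676, -0.16930, +1.09767); u = 817.1·(-0.10676)/1.09767 + 330.5 = 251.0273, v = 835.2·(-0.16930)/1.09767 + 227.4 = 98.5797

c0=(253.63, 198.90) c1=(355.21, 200.52) c2=(349.77, 102.93) c3=(251.03, 98.58)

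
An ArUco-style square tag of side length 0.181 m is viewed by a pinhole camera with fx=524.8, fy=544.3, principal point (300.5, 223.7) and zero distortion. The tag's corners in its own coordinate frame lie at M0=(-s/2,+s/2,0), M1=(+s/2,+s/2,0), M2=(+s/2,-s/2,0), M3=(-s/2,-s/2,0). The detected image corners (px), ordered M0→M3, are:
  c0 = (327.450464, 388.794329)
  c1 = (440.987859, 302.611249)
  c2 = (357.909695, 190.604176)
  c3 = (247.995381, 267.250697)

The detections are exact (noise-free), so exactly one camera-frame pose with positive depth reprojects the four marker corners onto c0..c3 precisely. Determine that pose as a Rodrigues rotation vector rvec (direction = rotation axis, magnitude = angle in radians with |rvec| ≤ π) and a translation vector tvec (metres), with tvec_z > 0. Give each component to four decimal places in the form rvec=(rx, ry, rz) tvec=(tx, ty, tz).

rvec=(-0.2734, -0.0749, -0.6041) tvec=(0.0563, 0.0772, 0.6884)

Intrinsics K: fx=524.8, fy=544.3, cx=300.5, cy=223.7
Marker side s = 0.181 m; corners in marker frame (Z=0):
  M0 = (-0.0905, +0.0905, 0)
  M1 = (+0.0905, +0.0905, 0)
  M2 = (+0.0905, -0.0905, 0)
  M3 = (-0.0905, -0.0905, 0)
Detected image corners:
  c0 = (327.450464, 388.794329) px
  c1 = (440.987859, 302.611249) px
  c2 = (357.909695, 190.604176) px
  c3 = (247.995381, 267.250697) px
Planar DLT: solve 8×8 A·h = b for H (H[2,2]=1):
  H  [+691.34926 +333.52018 +343.44245]
  H  [-386.80096 +547.93142 +284.73874]
  H  [+0.21649 -0.33663 +1.00000]
B = K⁻¹H; ‖b₁‖=1.452736, ‖b₂‖=1.452736; λ = 2/(‖b₁‖+‖b₂‖) = 0.688356, sign → tz>0 ⇒ λ=+0.688356
r₁ = λ·B[:,0] = (+0.82148,-0.55042,+0.14902); r₂ = λ·B[:,1] = (+0.57015,+0.78818,-0.23172)
r₃ = r₁×r₂ = (+0.01009,+0.27532,+0.96130); SVD([r₁ r₂ r₃]) → R = UVᵀ:
  R  [+0.82148 +0.57015 +0.01009]
  R  [-0.55042 +0.78818 +0.27532]
  R  [+0.14902 -0.23172 +0.96130]
t = (+0.05633, +0.07719, +0.68836) m
tr R = 2.570963; θ = arccos((tr R − 1)/2) = 0.667323 rad = 38.235°
axis k = ((R−Rᵀ)₃₂, (R−Rᵀ)₁₃, (R−Rᵀ)₂₁) / (2 sinθ) = (-0.409646, -0.112249, -0.905312)
rvec = θ·k = (-0.273366, -0.074906, -0.604135)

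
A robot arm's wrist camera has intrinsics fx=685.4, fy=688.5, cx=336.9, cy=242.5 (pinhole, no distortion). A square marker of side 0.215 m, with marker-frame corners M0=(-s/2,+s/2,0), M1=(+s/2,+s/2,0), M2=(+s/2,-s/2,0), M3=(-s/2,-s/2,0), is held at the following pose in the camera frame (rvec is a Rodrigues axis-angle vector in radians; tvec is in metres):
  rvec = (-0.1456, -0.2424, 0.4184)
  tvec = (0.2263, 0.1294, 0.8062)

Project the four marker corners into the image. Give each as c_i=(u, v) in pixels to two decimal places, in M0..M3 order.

c0=(417.51, 406.15) c1=(574.75, 473.97) c2=(629.98, 305.14) c3=(483.67, 231.62)

Intrinsics K: fx=685.4, fy=688.5, cx=336.9, cy=242.5
Marker side s = 0.215 m; corners in marker frame (Z=0):
  M0 = (-0.1075, +0.1075, 0)
  M1 = (+0.1075, +0.1075, 0)
  M2 = (+0.1075, -0.1075, 0)
  M3 = (-0.1075, -0.1075, 0)
rvec = (-0.1456, -0.2424, 0.4184), |rvec| = θ = 0.50499 rad = 28.934°
Rodrigues: sinθ=0.48380, 1−cosθ=0.12482; R = I + sinθ·[k]× + (1−cosθ)·[k]×²:
    [+0.88556 -0.38357 -0.26205]
    [+0.41812 +0.90394 +0.08985]
    [+0.20241 -0.18913 +0.96086]
t = (0.2263, 0.1294, 0.8062) m
M0: Pc = R·M0+t = (+0.08987, +0.18163, +0.76411); u = 685.4·(+0.08987)/0.76411 + 336.9 = 417.5121, v = 688.5·(+0.18163)/0.76411 + 242.5 = 406.1538
M1: Pc = R·M1+t = (+0.28026, +0.27152, +0.80763); u = 685.4·(+0.28026)/0.80763 + 336.9 = 574.7482, v = 688.5·(+0.27152)/0.80763 + 242.5 = 473.9709
M2: Pc = R·M2+t = (+0.36273, +0.07717, +0.84829); u = 685.4·(+0.36273)/0.84829 + 336.9 = 629.9783, v = 688.5·(+0.07717)/0.84829 + 242.5 = 305.1370
M3: Pc = R·M3+t = (+0.17234, -0.01272, +0.80477); u = 685.4·(+0.17234)/0.80477 + 336.9 = 483.6735, v = 688.5·(-0.01272)/0.80477 + 242.5 = 231.6169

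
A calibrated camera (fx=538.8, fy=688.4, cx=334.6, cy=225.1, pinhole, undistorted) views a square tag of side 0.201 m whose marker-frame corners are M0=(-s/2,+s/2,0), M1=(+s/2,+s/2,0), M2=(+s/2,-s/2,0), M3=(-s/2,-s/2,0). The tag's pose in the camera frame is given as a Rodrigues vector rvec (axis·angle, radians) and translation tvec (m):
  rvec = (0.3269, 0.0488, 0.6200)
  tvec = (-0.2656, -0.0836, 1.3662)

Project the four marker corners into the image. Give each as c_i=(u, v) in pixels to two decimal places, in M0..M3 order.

c0=(178.30, 193.04) c1=(242.33, 250.26) c2=(283.44, 172.52) c3=(216.68, 111.95)

Intrinsics K: fx=538.8, fy=688.4, cx=334.6, cy=225.1
Marker side s = 0.201 m; corners in marker frame (Z=0):
  M0 = (-0.1005, +0.1005, 0)
  M1 = (+0.1005, +0.1005, 0)
  M2 = (+0.1005, -0.1005, 0)
  M3 = (-0.1005, -0.1005, 0)
rvec = (0.3269, 0.0488, 0.6200), |rvec| = θ = 0.70260 rad = 40.256°
Rodrigues: sinθ=0.64620, 1−cosθ=0.23683; R = I + sinθ·[k]× + (1−cosθ)·[k]×²:
    [+0.81444 -0.56258 +0.14212]
    [+0.57789 +0.76431 -0.28614]
    [+0.05236 +0.31518 +0.94759]
t = (-0.2656, -0.0836, 1.3662) m
M0: Pc = R·M0+t = (-0.40399, -0.06486, +1.39261); u = 538.8·(-0.40399)/1.39261 + 334.6 = 178.2969, v = 688.4·(-0.06486)/1.39261 + 225.1 = 193.0359
M1: Pc = R·M1+t = (-0.24029, +0.05129, +1.40314); u = 538.8·(-0.24029)/1.40314 + 334.6 = 242.3299, v = 688.4·(+0.05129)/1.40314 + 225.1 = 250.2640
M2: Pc = R·M2+t = (-0.12721, -0.10234, +1.33979); u = 538.8·(-0.12721)/1.33979 + 334.6 = 283.4421, v = 688.4·(-0.10234)/1.33979 + 225.1 = 172.5188
M3: Pc = R·M3+t = (-0.29091, -0.21849, +1.32926); u = 538.8·(-0.29091)/1.32926 + 334.6 = 216.6828, v = 688.4·(-0.21849)/1.32926 + 225.1 = 111.9478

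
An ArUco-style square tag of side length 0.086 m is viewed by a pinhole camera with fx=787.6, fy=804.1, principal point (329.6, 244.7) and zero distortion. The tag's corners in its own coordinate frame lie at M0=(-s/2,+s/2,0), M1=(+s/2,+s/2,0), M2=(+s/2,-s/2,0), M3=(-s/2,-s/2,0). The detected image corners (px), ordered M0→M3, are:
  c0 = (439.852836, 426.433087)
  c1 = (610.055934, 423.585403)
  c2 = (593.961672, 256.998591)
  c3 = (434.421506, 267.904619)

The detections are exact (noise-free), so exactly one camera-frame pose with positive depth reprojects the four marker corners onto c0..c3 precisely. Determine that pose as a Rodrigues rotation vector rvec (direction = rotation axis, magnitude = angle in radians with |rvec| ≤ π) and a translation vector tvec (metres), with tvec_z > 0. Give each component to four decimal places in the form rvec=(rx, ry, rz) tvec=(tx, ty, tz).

Intrinsics K: fx=787.6, fy=804.1, cx=329.6, cy=244.7
Marker side s = 0.086 m; corners in marker frame (Z=0):
  M0 = (-0.0430, +0.0430, 0)
  M1 = (+0.0430, +0.0430, 0)
  M2 = (+0.0430, -0.0430, 0)
  M3 = (-0.0430, -0.0430, 0)
Detected image corners:
  c0 = (439.852836, 426.433087) px
  c1 = (610.055934, 423.585403) px
  c2 = (593.961672, 256.998591) px
  c3 = (434.421506, 267.904619) px
Planar DLT: solve 8×8 A·h = b for H (H[2,2]=1):
  H  [+1600.06072 -246.62690 +517.25803]
  H  [-289.89178 +1644.09969 +341.33018]
  H  [-0.60656 -0.71243 +1.00000]
B = K⁻¹H; ‖b₁‖=2.371061, ‖b₂‖=2.371061; λ = 2/(‖b₁‖+‖b₂‖) = 0.421752, sign → tz>0 ⇒ λ=+0.421752
r₁ = λ·B[:,0] = (+0.96387,-0.07420,-0.25582); r₂ = λ·B[:,1] = (-0.00632,+0.95377,-0.30047)
r₃ = r₁×r₂ = (+0.26629,+0.29123,+0.91884); SVD([r₁ r₂ r₃]) → R = UVᵀ:
  R  [+0.96387 -0.00632 +0.26629]
  R  [-0.07420 +0.95377 +0.29123]
  R  [-0.25582 -0.30047 +0.91884]
t = (+0.10049, +0.05068, +0.42175) m
tr R = 2.836489; θ = arccos((tr R − 1)/2) = 0.407172 rad = 23.329°
axis k = ((R−Rᵀ)₃₂, (R−Rᵀ)₁₃, (R−Rᵀ)₂₁) / (2 sinθ) = (-0.747069, +0.659199, -0.085698)
rvec = θ·k = (-0.304186, +0.268407, -0.034894)

rvec=(-0.3042, 0.2684, -0.0349) tvec=(0.1005, 0.0507, 0.4218)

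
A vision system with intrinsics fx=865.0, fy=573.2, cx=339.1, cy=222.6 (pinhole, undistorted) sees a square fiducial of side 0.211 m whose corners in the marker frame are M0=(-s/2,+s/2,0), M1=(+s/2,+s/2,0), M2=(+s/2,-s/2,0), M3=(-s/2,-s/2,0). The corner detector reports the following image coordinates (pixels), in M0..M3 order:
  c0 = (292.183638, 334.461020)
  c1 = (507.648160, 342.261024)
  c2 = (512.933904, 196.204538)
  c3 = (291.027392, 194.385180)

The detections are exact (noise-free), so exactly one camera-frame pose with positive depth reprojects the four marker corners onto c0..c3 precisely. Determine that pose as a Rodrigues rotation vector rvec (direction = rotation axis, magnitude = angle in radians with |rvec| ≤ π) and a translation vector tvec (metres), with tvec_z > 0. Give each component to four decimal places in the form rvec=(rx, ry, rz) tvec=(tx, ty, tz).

rvec=(0.1146, 0.1706, 0.0107) tvec=(0.0573, 0.0657, 0.8327)

Intrinsics K: fx=865.0, fy=573.2, cx=339.1, cy=222.6
Marker side s = 0.211 m; corners in marker frame (Z=0):
  M0 = (-0.1055, +0.1055, 0)
  M1 = (+0.1055, +0.1055, 0)
  M2 = (+0.1055, -0.1055, 0)
  M3 = (-0.1055, -0.1055, 0)
Detected image corners:
  c0 = (292.183638, 334.461020) px
  c1 = (507.648160, 342.261024) px
  c2 = (512.933904, 196.204538) px
  c3 = (291.027392, 194.385180) px
Planar DLT: solve 8×8 A·h = b for H (H[2,2]=1):
  H  [+954.91050 +45.74998 +398.59443]
  H  [-31.09861 +714.47670 +267.81566]
  H  [-0.20275 +0.13770 +1.00000]
B = K⁻¹H; ‖b₁‖=1.200917, ‖b₂‖=1.200917; λ = 2/(‖b₁‖+‖b₂‖) = 0.832697, sign → tz>0 ⇒ λ=+0.832697
r₁ = λ·B[:,0] = (+0.98543,+0.02039,-0.16883); r₂ = λ·B[:,1] = (-0.00091,+0.99340,+0.11466)
r₃ = r₁×r₂ = (+0.17005,-0.11284,+0.97895); SVD([r₁ r₂ r₃]) → R = UVᵀ:
  R  [+0.98543 -0.00091 +0.17005]
  R  [+0.02039 +0.99340 -0.11284]
  R  [-0.16883 +0.11466 +0.97895]
t = (+0.05727, +0.06569, +0.83270) m
tr R = 2.957793; θ = arccos((tr R − 1)/2) = 0.205807 rad = 11.792°
axis k = ((R−Rᵀ)₃₂, (R−Rᵀ)₁₃, (R−Rᵀ)₂₁) / (2 sinθ) = (+0.556610, +0.829139, +0.052100)
rvec = θ·k = (+0.114554, +0.170643, +0.010723)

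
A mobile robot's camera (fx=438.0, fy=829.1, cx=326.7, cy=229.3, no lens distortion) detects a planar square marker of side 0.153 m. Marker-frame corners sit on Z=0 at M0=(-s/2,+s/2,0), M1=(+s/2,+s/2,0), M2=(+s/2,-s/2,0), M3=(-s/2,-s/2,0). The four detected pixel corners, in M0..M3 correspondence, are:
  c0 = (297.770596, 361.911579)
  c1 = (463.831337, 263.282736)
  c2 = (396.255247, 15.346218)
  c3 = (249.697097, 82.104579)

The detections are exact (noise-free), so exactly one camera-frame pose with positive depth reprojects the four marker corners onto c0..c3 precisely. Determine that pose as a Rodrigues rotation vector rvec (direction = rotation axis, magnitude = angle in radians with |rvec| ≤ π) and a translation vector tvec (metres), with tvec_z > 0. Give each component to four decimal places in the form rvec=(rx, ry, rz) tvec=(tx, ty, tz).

Intrinsics K: fx=438.0, fy=829.1, cx=326.7, cy=229.3
Marker side s = 0.153 m; corners in marker frame (Z=0):
  M0 = (-0.0765, +0.0765, 0)
  M1 = (+0.0765, +0.0765, 0)
  M2 = (+0.0765, -0.0765, 0)
  M3 = (-0.0765, -0.0765, 0)
Detected image corners:
  c0 = (297.770596, 361.911579) px
  c1 = (463.831337, 263.282736) px
  c2 = (396.255247, 15.346218) px
  c3 = (249.697097, 82.104579) px
Planar DLT: solve 8×8 A·h = b for H (H[2,2]=1):
  H  [+1185.13167 +31.03723 +352.55367]
  H  [-446.14686 +1541.54143 +169.13113]
  H  [+0.47839 -0.99246 +1.00000]
B = K⁻¹H; ‖b₁‖=2.489156, ‖b₂‖=2.489156; λ = 2/(‖b₁‖+‖b₂‖) = 0.401743, sign → tz>0 ⇒ λ=+0.401743
r₁ = λ·B[:,0] = (+0.94367,-0.26933,+0.19219); r₂ = λ·B[:,1] = (+0.32586,+0.85723,-0.39871)
r₃ = r₁×r₂ = (-0.05736,+0.43888,+0.89671); SVD([r₁ r₂ r₃]) → R = UVᵀ:
  R  [+0.94367 +0.32586 -0.05736]
  R  [-0.26933 +0.85723 +0.43888]
  R  [+0.19219 -0.39871 +0.89671]
t = (+0.02371, -0.02915, +0.40174) m
tr R = 2.697614; θ = arccos((tr R − 1)/2) = 0.557072 rad = 31.918°
axis k = ((R−Rᵀ)₃₂, (R−Rᵀ)₁₃, (R−Rᵀ)₂₁) / (2 sinθ) = (-0.792124, -0.236005, -0.562886)
rvec = θ·k = (-0.441270, -0.131472, -0.313568)

rvec=(-0.4413, -0.1315, -0.3136) tvec=(0.0237, -0.0292, 0.4017)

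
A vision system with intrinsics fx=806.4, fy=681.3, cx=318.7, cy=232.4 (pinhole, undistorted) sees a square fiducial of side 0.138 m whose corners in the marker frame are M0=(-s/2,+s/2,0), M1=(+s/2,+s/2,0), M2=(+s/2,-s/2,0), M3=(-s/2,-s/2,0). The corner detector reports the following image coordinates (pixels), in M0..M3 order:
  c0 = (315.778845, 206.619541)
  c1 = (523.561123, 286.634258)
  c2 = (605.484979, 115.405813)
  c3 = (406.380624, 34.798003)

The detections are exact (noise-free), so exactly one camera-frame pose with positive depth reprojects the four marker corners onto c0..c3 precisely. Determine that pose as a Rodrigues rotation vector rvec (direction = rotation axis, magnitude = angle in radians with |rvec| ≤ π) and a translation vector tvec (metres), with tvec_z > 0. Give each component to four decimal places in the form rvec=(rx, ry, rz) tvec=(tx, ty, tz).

Intrinsics K: fx=806.4, fy=681.3, cx=318.7, cy=232.4
Marker side s = 0.138 m; corners in marker frame (Z=0):
  M0 = (-0.0690, +0.0690, 0)
  M1 = (+0.0690, +0.0690, 0)
  M2 = (+0.0690, -0.0690, 0)
  M3 = (-0.0690, -0.0690, 0)
Detected image corners:
  c0 = (315.778845, 206.619541) px
  c1 = (523.561123, 286.634258) px
  c2 = (605.484979, 115.405813) px
  c3 = (406.380624, 34.798003) px
Planar DLT: solve 8×8 A·h = b for H (H[2,2]=1):
  H  [+1539.24591 -740.03754 +464.53679]
  H  [+604.79024 +1202.85346 +159.78323]
  H  [+0.14166 -0.24903 +1.00000]
B = K⁻¹H; ‖b₁‖=2.038995, ‖b₂‖=2.038995; λ = 2/(‖b₁‖+‖b₂‖) = 0.490438, sign → tz>0 ⇒ λ=+0.490438
r₁ = λ·B[:,0] = (+0.90868,+0.41166,+0.06947); r₂ = λ·B[:,1] = (-0.40181,+0.90754,-0.12213)
r₃ = r₁×r₂ = (-0.11333,+0.08307,+0.99008); SVD([r₁ r₂ r₃]) → R = UVᵀ:
  R  [+0.90868 -0.40181 -0.11333]
  R  [+0.41166 +0.90754 +0.08307]
  R  [+0.06947 -0.12213 +0.99008]
t = (+0.08870, -0.05227, +0.49044) m
tr R = 2.806306; θ = arccos((tr R − 1)/2) = 0.443739 rad = 25.424°
axis k = ((R−Rᵀ)₃₂, (R−Rᵀ)₁₃, (R−Rᵀ)₂₁) / (2 sinθ) = (-0.238984, -0.212899, +0.947397)
rvec = θ·k = (-0.106046, -0.094471, +0.420397)

rvec=(-0.1060, -0.0945, 0.4204) tvec=(0.0887, -0.0523, 0.4904)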